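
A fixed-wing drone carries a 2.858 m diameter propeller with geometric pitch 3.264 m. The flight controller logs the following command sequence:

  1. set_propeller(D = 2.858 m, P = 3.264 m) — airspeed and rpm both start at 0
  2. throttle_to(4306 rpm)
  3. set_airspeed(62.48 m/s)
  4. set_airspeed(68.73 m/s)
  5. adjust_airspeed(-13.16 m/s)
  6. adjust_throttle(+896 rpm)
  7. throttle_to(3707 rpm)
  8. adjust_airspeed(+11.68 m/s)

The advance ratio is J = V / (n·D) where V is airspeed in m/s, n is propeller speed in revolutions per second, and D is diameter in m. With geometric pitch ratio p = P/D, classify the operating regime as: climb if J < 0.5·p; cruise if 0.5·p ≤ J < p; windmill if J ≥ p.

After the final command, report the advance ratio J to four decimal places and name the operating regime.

set_propeller: D = 2.858 m, P = 3.264 m (p = P/D = 1.142057); state ← (V=0, rpm=0)
throttle_to(4306): rpm ← 4306
set_airspeed(62.48): V ← 62.48 m/s
set_airspeed(68.73): V ← 68.73 m/s
adjust_airspeed(-13.16): V ← 68.73 -13.16 = 55.57 m/s
adjust_throttle(+896): rpm ← 4306 +896 = 5202
throttle_to(3707): rpm ← 3707
adjust_airspeed(+11.68): V ← 55.57 +11.68 = 67.25 m/s
final state: V = 67.25 m/s, rpm = 3707 → n = rpm/60 = 61.783333 rev/s
J = V / (n·D) = 67.25 / (61.783333 × 2.858) = 0.380854
regime bands: climb J<0.5710 | cruise [0.5710, 1.1421) | windmill J≥1.1421
J = 0.3809 → climb

J = 0.3809, regime = climb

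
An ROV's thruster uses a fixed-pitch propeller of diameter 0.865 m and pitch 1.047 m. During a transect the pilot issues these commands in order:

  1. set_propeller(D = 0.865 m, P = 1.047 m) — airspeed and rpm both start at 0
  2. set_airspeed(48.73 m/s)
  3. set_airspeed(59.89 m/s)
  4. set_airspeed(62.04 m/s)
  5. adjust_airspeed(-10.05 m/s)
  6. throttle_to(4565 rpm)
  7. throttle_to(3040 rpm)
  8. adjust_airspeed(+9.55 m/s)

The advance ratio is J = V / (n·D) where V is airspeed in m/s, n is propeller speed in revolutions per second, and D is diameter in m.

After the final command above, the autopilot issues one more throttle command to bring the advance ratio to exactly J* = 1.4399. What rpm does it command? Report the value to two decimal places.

rpm = 2964.56

set_propeller: D = 0.865 m, P = 1.047 m (p = P/D = 1.210405); state ← (V=0, rpm=0)
set_airspeed(48.73): V ← 48.73 m/s
set_airspeed(59.89): V ← 59.89 m/s
set_airspeed(62.04): V ← 62.04 m/s
adjust_airspeed(-10.05): V ← 62.04 -10.05 = 51.99 m/s
throttle_to(4565): rpm ← 4565
throttle_to(3040): rpm ← 3040
adjust_airspeed(+9.55): V ← 51.99 +9.55 = 61.54 m/s
final state: V = 61.54 m/s, rpm = 3040 → n = rpm/60 = 50.666667 rev/s
target J* = 1.4399; solve J* = V/(n·D) for n: n = V/(J*·D) = 61.54/(1.4399 × 0.865) = 49.409340 rev/s
rpm = 60·n = 2964.560400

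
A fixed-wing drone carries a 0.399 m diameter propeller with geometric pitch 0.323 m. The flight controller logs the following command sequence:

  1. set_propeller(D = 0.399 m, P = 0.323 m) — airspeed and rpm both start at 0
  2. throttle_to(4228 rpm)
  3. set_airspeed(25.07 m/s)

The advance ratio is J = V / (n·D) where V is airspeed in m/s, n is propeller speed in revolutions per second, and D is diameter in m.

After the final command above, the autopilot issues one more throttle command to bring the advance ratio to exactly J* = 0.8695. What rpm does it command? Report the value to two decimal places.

rpm = 4335.74

set_propeller: D = 0.399 m, P = 0.323 m (p = P/D = 0.809524); state ← (V=0, rpm=0)
throttle_to(4228): rpm ← 4228
set_airspeed(25.07): V ← 25.07 m/s
final state: V = 25.07 m/s, rpm = 4228 → n = rpm/60 = 70.466667 rev/s
target J* = 0.8695; solve J* = V/(n·D) for n: n = V/(J*·D) = 25.07/(0.8695 × 0.399) = 72.262312 rev/s
rpm = 60·n = 4335.738714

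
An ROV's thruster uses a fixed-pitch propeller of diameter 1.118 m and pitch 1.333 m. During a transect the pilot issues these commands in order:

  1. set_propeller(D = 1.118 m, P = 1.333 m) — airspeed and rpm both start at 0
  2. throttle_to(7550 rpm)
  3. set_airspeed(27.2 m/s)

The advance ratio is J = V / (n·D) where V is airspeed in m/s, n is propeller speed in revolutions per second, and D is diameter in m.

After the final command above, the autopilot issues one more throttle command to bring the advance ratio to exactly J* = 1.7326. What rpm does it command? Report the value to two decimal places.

rpm = 842.52

set_propeller: D = 1.118 m, P = 1.333 m (p = P/D = 1.192308); state ← (V=0, rpm=0)
throttle_to(7550): rpm ← 7550
set_airspeed(27.2): V ← 27.2 m/s
final state: V = 27.2 m/s, rpm = 7550 → n = rpm/60 = 125.833333 rev/s
target J* = 1.7326; solve J* = V/(n·D) for n: n = V/(J*·D) = 27.2/(1.7326 × 1.118) = 14.041994 rev/s
rpm = 60·n = 842.519654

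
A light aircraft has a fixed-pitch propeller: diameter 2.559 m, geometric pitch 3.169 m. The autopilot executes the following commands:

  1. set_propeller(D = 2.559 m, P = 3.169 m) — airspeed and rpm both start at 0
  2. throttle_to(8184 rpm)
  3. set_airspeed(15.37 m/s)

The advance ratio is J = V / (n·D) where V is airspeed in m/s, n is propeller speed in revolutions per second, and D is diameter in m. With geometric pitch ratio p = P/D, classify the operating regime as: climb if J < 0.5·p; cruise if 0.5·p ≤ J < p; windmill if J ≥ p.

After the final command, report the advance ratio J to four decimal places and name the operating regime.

set_propeller: D = 2.559 m, P = 3.169 m (p = P/D = 1.238374); state ← (V=0, rpm=0)
throttle_to(8184): rpm ← 8184
set_airspeed(15.37): V ← 15.37 m/s
final state: V = 15.37 m/s, rpm = 8184 → n = rpm/60 = 136.400000 rev/s
J = V / (n·D) = 15.37 / (136.400000 × 2.559) = 0.044034
regime bands: climb J<0.6192 | cruise [0.6192, 1.2384) | windmill J≥1.2384
J = 0.0440 → climb

J = 0.0440, regime = climb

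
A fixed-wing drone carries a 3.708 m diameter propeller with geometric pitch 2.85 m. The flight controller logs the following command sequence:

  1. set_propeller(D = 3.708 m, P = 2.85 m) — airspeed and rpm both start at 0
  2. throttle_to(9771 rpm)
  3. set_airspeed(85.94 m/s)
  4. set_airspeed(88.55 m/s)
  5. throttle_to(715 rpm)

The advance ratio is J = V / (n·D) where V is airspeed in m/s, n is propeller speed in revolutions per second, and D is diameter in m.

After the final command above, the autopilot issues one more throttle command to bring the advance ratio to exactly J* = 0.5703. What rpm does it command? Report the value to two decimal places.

rpm = 2512.45

set_propeller: D = 3.708 m, P = 2.85 m (p = P/D = 0.768608); state ← (V=0, rpm=0)
throttle_to(9771): rpm ← 9771
set_airspeed(85.94): V ← 85.94 m/s
set_airspeed(88.55): V ← 88.55 m/s
throttle_to(715): rpm ← 715
final state: V = 88.55 m/s, rpm = 715 → n = rpm/60 = 11.916667 rev/s
target J* = 0.5703; solve J* = V/(n·D) for n: n = V/(J*·D) = 88.55/(0.5703 × 3.708) = 41.874098 rev/s
rpm = 60·n = 2512.445899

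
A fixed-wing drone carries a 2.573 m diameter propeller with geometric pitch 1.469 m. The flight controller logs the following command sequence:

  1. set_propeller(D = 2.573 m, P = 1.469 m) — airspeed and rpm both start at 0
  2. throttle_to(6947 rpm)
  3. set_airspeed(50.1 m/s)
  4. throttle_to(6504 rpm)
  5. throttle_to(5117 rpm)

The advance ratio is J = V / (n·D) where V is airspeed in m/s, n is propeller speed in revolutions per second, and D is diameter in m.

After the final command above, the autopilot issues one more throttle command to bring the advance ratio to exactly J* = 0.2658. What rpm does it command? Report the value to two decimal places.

rpm = 4395.36

set_propeller: D = 2.573 m, P = 1.469 m (p = P/D = 0.570929); state ← (V=0, rpm=0)
throttle_to(6947): rpm ← 6947
set_airspeed(50.1): V ← 50.1 m/s
throttle_to(6504): rpm ← 6504
throttle_to(5117): rpm ← 5117
final state: V = 50.1 m/s, rpm = 5117 → n = rpm/60 = 85.283333 rev/s
target J* = 0.2658; solve J* = V/(n·D) for n: n = V/(J*·D) = 50.1/(0.2658 × 2.573) = 73.255960 rev/s
rpm = 60·n = 4395.357590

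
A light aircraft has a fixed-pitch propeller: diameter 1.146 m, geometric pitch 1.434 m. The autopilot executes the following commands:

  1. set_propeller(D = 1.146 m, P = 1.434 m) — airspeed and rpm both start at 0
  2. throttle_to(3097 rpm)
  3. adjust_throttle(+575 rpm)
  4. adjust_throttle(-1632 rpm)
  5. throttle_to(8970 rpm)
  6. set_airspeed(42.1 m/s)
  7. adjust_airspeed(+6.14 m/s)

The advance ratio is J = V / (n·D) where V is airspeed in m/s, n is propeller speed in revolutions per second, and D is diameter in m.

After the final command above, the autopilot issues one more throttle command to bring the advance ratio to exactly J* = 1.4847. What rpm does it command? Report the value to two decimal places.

rpm = 1701.12

set_propeller: D = 1.146 m, P = 1.434 m (p = P/D = 1.251309); state ← (V=0, rpm=0)
throttle_to(3097): rpm ← 3097
adjust_throttle(+575): rpm ← 3097 +575 = 3672
adjust_throttle(-1632): rpm ← 3672 -1632 = 2040
throttle_to(8970): rpm ← 8970
set_airspeed(42.1): V ← 42.1 m/s
adjust_airspeed(+6.14): V ← 42.1 +6.14 = 48.24 m/s
final state: V = 48.24 m/s, rpm = 8970 → n = rpm/60 = 149.500000 rev/s
target J* = 1.4847; solve J* = V/(n·D) for n: n = V/(J*·D) = 48.24/(1.4847 × 1.146) = 28.352018 rev/s
rpm = 60·n = 1701.121068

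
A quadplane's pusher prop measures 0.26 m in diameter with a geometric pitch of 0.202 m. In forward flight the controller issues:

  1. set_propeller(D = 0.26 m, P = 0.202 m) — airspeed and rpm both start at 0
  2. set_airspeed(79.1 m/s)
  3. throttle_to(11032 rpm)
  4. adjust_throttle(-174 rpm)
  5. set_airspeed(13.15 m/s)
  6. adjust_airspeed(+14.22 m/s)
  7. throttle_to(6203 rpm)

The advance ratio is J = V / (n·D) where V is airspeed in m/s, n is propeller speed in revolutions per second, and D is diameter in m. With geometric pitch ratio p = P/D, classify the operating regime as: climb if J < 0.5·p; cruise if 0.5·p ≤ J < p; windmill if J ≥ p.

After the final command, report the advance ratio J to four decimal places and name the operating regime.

J = 1.0182, regime = windmill

set_propeller: D = 0.26 m, P = 0.202 m (p = P/D = 0.776923); state ← (V=0, rpm=0)
set_airspeed(79.1): V ← 79.1 m/s
throttle_to(11032): rpm ← 11032
adjust_throttle(-174): rpm ← 11032 -174 = 10858
set_airspeed(13.15): V ← 13.15 m/s
adjust_airspeed(+14.22): V ← 13.15 +14.22 = 27.37 m/s
throttle_to(6203): rpm ← 6203
final state: V = 27.37 m/s, rpm = 6203 → n = rpm/60 = 103.383333 rev/s
J = V / (n·D) = 27.37 / (103.383333 × 0.26) = 1.018242
regime bands: climb J<0.3885 | cruise [0.3885, 0.7769) | windmill J≥0.7769
J = 1.0182 → windmill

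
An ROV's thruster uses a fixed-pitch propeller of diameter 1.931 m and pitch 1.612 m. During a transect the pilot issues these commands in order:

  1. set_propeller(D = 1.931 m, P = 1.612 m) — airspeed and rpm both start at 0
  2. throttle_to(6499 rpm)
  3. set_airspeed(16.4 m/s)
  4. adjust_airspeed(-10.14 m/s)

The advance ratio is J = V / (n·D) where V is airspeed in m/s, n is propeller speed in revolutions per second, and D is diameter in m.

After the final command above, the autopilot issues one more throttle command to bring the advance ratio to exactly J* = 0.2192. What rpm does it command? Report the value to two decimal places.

rpm = 887.37

set_propeller: D = 1.931 m, P = 1.612 m (p = P/D = 0.834801); state ← (V=0, rpm=0)
throttle_to(6499): rpm ← 6499
set_airspeed(16.4): V ← 16.4 m/s
adjust_airspeed(-10.14): V ← 16.4 -10.14 = 6.26 m/s
final state: V = 6.26 m/s, rpm = 6499 → n = rpm/60 = 108.316667 rev/s
target J* = 0.2192; solve J* = V/(n·D) for n: n = V/(J*·D) = 6.26/(0.2192 × 1.931) = 14.789433 rev/s
rpm = 60·n = 887.365950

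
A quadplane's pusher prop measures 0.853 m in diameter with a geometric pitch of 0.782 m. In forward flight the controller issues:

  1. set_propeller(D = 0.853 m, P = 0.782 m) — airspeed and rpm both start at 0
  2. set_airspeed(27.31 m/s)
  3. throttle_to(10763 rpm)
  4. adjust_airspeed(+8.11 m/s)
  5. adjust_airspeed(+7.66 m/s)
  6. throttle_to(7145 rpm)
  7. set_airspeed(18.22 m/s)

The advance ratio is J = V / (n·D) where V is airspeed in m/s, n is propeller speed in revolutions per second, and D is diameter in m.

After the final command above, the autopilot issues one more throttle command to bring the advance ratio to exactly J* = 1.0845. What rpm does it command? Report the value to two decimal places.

rpm = 1181.74

set_propeller: D = 0.853 m, P = 0.782 m (p = P/D = 0.916764); state ← (V=0, rpm=0)
set_airspeed(27.31): V ← 27.31 m/s
throttle_to(10763): rpm ← 10763
adjust_airspeed(+8.11): V ← 27.31 +8.11 = 35.42 m/s
adjust_airspeed(+7.66): V ← 35.42 +7.66 = 43.08 m/s
throttle_to(7145): rpm ← 7145
set_airspeed(18.22): V ← 18.22 m/s
final state: V = 18.22 m/s, rpm = 7145 → n = rpm/60 = 119.083333 rev/s
target J* = 1.0845; solve J* = V/(n·D) for n: n = V/(J*·D) = 18.22/(1.0845 × 0.853) = 19.695626 rev/s
rpm = 60·n = 1181.737550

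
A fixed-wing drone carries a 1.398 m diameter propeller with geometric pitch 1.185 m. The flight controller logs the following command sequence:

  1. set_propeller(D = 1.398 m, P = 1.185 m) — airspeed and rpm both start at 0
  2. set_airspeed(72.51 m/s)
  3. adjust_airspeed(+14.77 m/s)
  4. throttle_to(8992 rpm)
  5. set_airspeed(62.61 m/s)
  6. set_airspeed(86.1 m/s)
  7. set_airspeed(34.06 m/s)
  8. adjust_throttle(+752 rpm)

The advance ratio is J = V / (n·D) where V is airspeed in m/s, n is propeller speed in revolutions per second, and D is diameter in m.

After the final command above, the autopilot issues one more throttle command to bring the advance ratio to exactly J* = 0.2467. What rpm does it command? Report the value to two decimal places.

rpm = 5925.43

set_propeller: D = 1.398 m, P = 1.185 m (p = P/D = 0.847639); state ← (V=0, rpm=0)
set_airspeed(72.51): V ← 72.51 m/s
adjust_airspeed(+14.77): V ← 72.51 +14.77 = 87.28 m/s
throttle_to(8992): rpm ← 8992
set_airspeed(62.61): V ← 62.61 m/s
set_airspeed(86.1): V ← 86.1 m/s
set_airspeed(34.06): V ← 34.06 m/s
adjust_throttle(+752): rpm ← 8992 +752 = 9744
final state: V = 34.06 m/s, rpm = 9744 → n = rpm/60 = 162.400000 rev/s
target J* = 0.2467; solve J* = V/(n·D) for n: n = V/(J*·D) = 34.06/(0.2467 × 1.398) = 98.757099 rev/s
rpm = 60·n = 5925.425923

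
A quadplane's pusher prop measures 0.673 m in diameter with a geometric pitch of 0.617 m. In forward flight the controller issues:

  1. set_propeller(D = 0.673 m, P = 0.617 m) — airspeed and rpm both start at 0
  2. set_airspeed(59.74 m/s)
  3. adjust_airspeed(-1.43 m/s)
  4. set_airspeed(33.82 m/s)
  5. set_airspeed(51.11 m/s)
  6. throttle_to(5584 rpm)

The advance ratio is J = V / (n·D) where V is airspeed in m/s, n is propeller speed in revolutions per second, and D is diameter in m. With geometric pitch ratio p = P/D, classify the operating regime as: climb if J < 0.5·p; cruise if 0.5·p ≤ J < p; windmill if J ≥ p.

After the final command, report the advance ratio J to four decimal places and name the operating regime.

J = 0.8160, regime = cruise

set_propeller: D = 0.673 m, P = 0.617 m (p = P/D = 0.916790); state ← (V=0, rpm=0)
set_airspeed(59.74): V ← 59.74 m/s
adjust_airspeed(-1.43): V ← 59.74 -1.43 = 58.31 m/s
set_airspeed(33.82): V ← 33.82 m/s
set_airspeed(51.11): V ← 51.11 m/s
throttle_to(5584): rpm ← 5584
final state: V = 51.11 m/s, rpm = 5584 → n = rpm/60 = 93.066667 rev/s
J = V / (n·D) = 51.11 / (93.066667 × 0.673) = 0.816012
regime bands: climb J<0.4584 | cruise [0.4584, 0.9168) | windmill J≥0.9168
J = 0.8160 → cruise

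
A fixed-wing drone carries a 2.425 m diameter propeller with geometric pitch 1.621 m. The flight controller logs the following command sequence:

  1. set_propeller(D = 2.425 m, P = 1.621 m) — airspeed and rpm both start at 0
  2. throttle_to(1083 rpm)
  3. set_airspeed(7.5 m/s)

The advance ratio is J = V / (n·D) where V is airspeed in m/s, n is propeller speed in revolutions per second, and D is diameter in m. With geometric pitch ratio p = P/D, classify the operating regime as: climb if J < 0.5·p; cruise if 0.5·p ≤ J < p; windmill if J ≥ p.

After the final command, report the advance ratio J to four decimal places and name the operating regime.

J = 0.1713, regime = climb

set_propeller: D = 2.425 m, P = 1.621 m (p = P/D = 0.668454); state ← (V=0, rpm=0)
throttle_to(1083): rpm ← 1083
set_airspeed(7.5): V ← 7.5 m/s
final state: V = 7.5 m/s, rpm = 1083 → n = rpm/60 = 18.050000 rev/s
J = V / (n·D) = 7.5 / (18.050000 × 2.425) = 0.171345
regime bands: climb J<0.3342 | cruise [0.3342, 0.6685) | windmill J≥0.6685
J = 0.1713 → climb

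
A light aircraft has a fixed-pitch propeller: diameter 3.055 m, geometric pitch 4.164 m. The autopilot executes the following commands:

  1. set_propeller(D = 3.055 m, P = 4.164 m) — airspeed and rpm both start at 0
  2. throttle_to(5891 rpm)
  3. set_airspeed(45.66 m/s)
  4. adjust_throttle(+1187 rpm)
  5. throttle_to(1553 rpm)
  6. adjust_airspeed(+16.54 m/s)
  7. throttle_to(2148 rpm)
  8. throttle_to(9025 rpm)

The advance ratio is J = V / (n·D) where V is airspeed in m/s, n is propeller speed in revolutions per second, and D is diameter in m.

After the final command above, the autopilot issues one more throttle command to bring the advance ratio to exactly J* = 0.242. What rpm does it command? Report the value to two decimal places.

rpm = 5047.95

set_propeller: D = 3.055 m, P = 4.164 m (p = P/D = 1.363011); state ← (V=0, rpm=0)
throttle_to(5891): rpm ← 5891
set_airspeed(45.66): V ← 45.66 m/s
adjust_throttle(+1187): rpm ← 5891 +1187 = 7078
throttle_to(1553): rpm ← 1553
adjust_airspeed(+16.54): V ← 45.66 +16.54 = 62.2 m/s
throttle_to(2148): rpm ← 2148
throttle_to(9025): rpm ← 9025
final state: V = 62.2 m/s, rpm = 9025 → n = rpm/60 = 150.416667 rev/s
target J* = 0.242; solve J* = V/(n·D) for n: n = V/(J*·D) = 62.2/(0.242 × 3.055) = 84.132502 rev/s
rpm = 60·n = 5047.950116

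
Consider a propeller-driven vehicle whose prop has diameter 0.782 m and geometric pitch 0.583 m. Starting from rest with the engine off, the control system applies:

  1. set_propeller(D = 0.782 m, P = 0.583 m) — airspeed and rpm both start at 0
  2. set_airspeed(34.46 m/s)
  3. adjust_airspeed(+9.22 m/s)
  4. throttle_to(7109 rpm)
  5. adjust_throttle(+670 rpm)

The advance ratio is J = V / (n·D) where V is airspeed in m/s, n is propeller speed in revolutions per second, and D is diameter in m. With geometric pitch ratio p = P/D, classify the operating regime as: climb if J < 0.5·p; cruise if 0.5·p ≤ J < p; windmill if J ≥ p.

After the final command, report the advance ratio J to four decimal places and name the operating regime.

J = 0.4308, regime = cruise

set_propeller: D = 0.782 m, P = 0.583 m (p = P/D = 0.745524); state ← (V=0, rpm=0)
set_airspeed(34.46): V ← 34.46 m/s
adjust_airspeed(+9.22): V ← 34.46 +9.22 = 43.68 m/s
throttle_to(7109): rpm ← 7109
adjust_throttle(+670): rpm ← 7109 +670 = 7779
final state: V = 43.68 m/s, rpm = 7779 → n = rpm/60 = 129.650000 rev/s
J = V / (n·D) = 43.68 / (129.650000 × 0.782) = 0.430827
regime bands: climb J<0.3728 | cruise [0.3728, 0.7455) | windmill J≥0.7455
J = 0.4308 → cruise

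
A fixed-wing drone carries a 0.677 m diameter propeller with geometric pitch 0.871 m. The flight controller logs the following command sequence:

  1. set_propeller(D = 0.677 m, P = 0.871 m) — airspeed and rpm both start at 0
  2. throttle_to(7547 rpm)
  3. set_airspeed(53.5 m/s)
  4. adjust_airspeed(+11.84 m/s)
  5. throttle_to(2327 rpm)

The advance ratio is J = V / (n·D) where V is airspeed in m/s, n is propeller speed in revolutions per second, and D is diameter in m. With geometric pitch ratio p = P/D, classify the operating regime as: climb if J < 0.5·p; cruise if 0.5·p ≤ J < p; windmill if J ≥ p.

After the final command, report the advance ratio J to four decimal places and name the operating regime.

set_propeller: D = 0.677 m, P = 0.871 m (p = P/D = 1.286558); state ← (V=0, rpm=0)
throttle_to(7547): rpm ← 7547
set_airspeed(53.5): V ← 53.5 m/s
adjust_airspeed(+11.84): V ← 53.5 +11.84 = 65.34 m/s
throttle_to(2327): rpm ← 2327
final state: V = 65.34 m/s, rpm = 2327 → n = rpm/60 = 38.783333 rev/s
J = V / (n·D) = 65.34 / (38.783333 × 0.677) = 2.488544
regime bands: climb J<0.6433 | cruise [0.6433, 1.2866) | windmill J≥1.2866
J = 2.4885 → windmill

J = 2.4885, regime = windmill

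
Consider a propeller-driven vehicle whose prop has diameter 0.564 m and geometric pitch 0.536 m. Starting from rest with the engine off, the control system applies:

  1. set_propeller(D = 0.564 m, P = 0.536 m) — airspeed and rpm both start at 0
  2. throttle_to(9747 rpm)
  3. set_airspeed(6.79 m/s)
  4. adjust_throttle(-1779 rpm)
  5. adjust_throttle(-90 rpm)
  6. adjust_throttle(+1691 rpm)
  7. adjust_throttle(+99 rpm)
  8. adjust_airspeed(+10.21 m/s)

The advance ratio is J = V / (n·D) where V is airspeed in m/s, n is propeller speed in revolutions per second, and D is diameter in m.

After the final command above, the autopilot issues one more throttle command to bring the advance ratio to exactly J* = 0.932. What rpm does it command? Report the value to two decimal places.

rpm = 1940.46

set_propeller: D = 0.564 m, P = 0.536 m (p = P/D = 0.950355); state ← (V=0, rpm=0)
throttle_to(9747): rpm ← 9747
set_airspeed(6.79): V ← 6.79 m/s
adjust_throttle(-1779): rpm ← 9747 -1779 = 7968
adjust_throttle(-90): rpm ← 7968 -90 = 7878
adjust_throttle(+1691): rpm ← 7878 +1691 = 9569
adjust_throttle(+99): rpm ← 9569 +99 = 9668
adjust_airspeed(+10.21): V ← 6.79 +10.21 = 17 m/s
final state: V = 17 m/s, rpm = 9668 → n = rpm/60 = 161.133333 rev/s
target J* = 0.932; solve J* = V/(n·D) for n: n = V/(J*·D) = 17/(0.932 × 0.564) = 32.341034 rev/s
rpm = 60·n = 1940.462058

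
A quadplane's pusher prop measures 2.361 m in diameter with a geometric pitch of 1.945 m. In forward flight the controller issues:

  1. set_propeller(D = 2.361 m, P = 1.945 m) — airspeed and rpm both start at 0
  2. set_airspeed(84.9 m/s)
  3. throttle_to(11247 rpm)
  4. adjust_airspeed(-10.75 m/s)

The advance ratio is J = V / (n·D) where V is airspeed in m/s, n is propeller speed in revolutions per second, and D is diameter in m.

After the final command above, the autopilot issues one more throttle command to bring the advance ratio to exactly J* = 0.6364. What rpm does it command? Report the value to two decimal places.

set_propeller: D = 2.361 m, P = 1.945 m (p = P/D = 0.823803); state ← (V=0, rpm=0)
set_airspeed(84.9): V ← 84.9 m/s
throttle_to(11247): rpm ← 11247
adjust_airspeed(-10.75): V ← 84.9 -10.75 = 74.15 m/s
final state: V = 74.15 m/s, rpm = 11247 → n = rpm/60 = 187.450000 rev/s
target J* = 0.6364; solve J* = V/(n·D) for n: n = V/(J*·D) = 74.15/(0.6364 × 2.361) = 49.349755 rev/s
rpm = 60·n = 2960.985275

rpm = 2960.99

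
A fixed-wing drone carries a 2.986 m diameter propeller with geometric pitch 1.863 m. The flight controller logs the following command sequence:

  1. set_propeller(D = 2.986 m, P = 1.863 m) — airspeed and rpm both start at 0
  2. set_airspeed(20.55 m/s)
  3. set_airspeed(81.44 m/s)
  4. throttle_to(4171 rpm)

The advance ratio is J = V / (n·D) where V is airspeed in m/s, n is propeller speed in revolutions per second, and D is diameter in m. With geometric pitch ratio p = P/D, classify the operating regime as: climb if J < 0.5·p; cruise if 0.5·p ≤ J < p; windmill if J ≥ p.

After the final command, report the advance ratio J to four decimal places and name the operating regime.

J = 0.3923, regime = cruise

set_propeller: D = 2.986 m, P = 1.863 m (p = P/D = 0.623912); state ← (V=0, rpm=0)
set_airspeed(20.55): V ← 20.55 m/s
set_airspeed(81.44): V ← 81.44 m/s
throttle_to(4171): rpm ← 4171
final state: V = 81.44 m/s, rpm = 4171 → n = rpm/60 = 69.516667 rev/s
J = V / (n·D) = 81.44 / (69.516667 × 2.986) = 0.392337
regime bands: climb J<0.3120 | cruise [0.3120, 0.6239) | windmill J≥0.6239
J = 0.3923 → cruise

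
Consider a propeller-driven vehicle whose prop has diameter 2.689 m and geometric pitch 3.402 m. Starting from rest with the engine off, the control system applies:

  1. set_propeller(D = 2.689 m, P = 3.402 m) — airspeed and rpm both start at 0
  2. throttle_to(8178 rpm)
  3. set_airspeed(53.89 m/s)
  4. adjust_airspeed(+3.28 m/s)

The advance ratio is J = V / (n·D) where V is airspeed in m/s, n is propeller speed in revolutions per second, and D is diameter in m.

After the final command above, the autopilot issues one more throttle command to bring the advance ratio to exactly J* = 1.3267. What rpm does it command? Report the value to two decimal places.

rpm = 961.51

set_propeller: D = 2.689 m, P = 3.402 m (p = P/D = 1.265154); state ← (V=0, rpm=0)
throttle_to(8178): rpm ← 8178
set_airspeed(53.89): V ← 53.89 m/s
adjust_airspeed(+3.28): V ← 53.89 +3.28 = 57.17 m/s
final state: V = 57.17 m/s, rpm = 8178 → n = rpm/60 = 136.300000 rev/s
target J* = 1.3267; solve J* = V/(n·D) for n: n = V/(J*·D) = 57.17/(1.3267 × 2.689) = 16.025244 rev/s
rpm = 60·n = 961.514662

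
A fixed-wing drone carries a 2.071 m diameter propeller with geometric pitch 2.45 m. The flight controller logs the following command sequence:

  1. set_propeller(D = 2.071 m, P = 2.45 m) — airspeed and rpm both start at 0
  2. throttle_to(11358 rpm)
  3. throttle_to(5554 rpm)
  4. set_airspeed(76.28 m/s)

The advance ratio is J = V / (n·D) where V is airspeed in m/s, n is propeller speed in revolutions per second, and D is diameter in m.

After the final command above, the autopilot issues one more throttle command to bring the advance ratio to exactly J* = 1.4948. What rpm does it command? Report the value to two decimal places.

set_propeller: D = 2.071 m, P = 2.45 m (p = P/D = 1.183003); state ← (V=0, rpm=0)
throttle_to(11358): rpm ← 11358
throttle_to(5554): rpm ← 5554
set_airspeed(76.28): V ← 76.28 m/s
final state: V = 76.28 m/s, rpm = 5554 → n = rpm/60 = 92.566667 rev/s
target J* = 1.4948; solve J* = V/(n·D) for n: n = V/(J*·D) = 76.28/(1.4948 × 2.071) = 24.640385 rev/s
rpm = 60·n = 1478.423124

rpm = 1478.42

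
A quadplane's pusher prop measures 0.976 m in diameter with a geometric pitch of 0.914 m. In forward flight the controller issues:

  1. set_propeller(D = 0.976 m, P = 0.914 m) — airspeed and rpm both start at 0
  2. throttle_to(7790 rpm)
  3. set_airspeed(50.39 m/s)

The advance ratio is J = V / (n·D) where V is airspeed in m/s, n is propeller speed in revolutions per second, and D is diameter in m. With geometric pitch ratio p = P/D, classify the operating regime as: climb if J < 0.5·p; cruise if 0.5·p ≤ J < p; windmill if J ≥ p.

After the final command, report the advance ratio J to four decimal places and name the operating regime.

J = 0.3977, regime = climb

set_propeller: D = 0.976 m, P = 0.914 m (p = P/D = 0.936475); state ← (V=0, rpm=0)
throttle_to(7790): rpm ← 7790
set_airspeed(50.39): V ← 50.39 m/s
final state: V = 50.39 m/s, rpm = 7790 → n = rpm/60 = 129.833333 rev/s
J = V / (n·D) = 50.39 / (129.833333 × 0.976) = 0.397657
regime bands: climb J<0.4682 | cruise [0.4682, 0.9365) | windmill J≥0.9365
J = 0.3977 → climb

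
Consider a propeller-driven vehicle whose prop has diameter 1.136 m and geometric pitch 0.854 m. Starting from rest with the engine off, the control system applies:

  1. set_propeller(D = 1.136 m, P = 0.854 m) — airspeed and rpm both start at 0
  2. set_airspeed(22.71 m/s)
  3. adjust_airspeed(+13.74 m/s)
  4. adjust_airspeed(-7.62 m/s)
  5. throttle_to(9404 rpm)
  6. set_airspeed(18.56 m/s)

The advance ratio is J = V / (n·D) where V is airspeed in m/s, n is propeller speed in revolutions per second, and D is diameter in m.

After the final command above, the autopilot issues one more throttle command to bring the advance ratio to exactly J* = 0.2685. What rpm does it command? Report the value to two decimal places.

set_propeller: D = 1.136 m, P = 0.854 m (p = P/D = 0.751761); state ← (V=0, rpm=0)
set_airspeed(22.71): V ← 22.71 m/s
adjust_airspeed(+13.74): V ← 22.71 +13.74 = 36.45 m/s
adjust_airspeed(-7.62): V ← 36.45 -7.62 = 28.83 m/s
throttle_to(9404): rpm ← 9404
set_airspeed(18.56): V ← 18.56 m/s
final state: V = 18.56 m/s, rpm = 9404 → n = rpm/60 = 156.733333 rev/s
target J* = 0.2685; solve J* = V/(n·D) for n: n = V/(J*·D) = 18.56/(0.2685 × 1.136) = 60.849267 rev/s
rpm = 60·n = 3650.956015

rpm = 3650.96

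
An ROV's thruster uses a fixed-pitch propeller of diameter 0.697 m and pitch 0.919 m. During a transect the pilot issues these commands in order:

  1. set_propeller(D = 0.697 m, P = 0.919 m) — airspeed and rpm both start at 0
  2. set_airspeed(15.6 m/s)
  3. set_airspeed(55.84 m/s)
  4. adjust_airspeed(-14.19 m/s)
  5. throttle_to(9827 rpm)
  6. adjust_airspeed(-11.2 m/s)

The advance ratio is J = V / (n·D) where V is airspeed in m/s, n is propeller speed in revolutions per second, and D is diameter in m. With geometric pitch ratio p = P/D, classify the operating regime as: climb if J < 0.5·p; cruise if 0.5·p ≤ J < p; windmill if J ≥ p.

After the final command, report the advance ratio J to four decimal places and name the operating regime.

J = 0.2667, regime = climb

set_propeller: D = 0.697 m, P = 0.919 m (p = P/D = 1.318508); state ← (V=0, rpm=0)
set_airspeed(15.6): V ← 15.6 m/s
set_airspeed(55.84): V ← 55.84 m/s
adjust_airspeed(-14.19): V ← 55.84 -14.19 = 41.65 m/s
throttle_to(9827): rpm ← 9827
adjust_airspeed(-11.2): V ← 41.65 -11.2 = 30.45 m/s
final state: V = 30.45 m/s, rpm = 9827 → n = rpm/60 = 163.783333 rev/s
J = V / (n·D) = 30.45 / (163.783333 × 0.697) = 0.266738
regime bands: climb J<0.6593 | cruise [0.6593, 1.3185) | windmill J≥1.3185
J = 0.2667 → climb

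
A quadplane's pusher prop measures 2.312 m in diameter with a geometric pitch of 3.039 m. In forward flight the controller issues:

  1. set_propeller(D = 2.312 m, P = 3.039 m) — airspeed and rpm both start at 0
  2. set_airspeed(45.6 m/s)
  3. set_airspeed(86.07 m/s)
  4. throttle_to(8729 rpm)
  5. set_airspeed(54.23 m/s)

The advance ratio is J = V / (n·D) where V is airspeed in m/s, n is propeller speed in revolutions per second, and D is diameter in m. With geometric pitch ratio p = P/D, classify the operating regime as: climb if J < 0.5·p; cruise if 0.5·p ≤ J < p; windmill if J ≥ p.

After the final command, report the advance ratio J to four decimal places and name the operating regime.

set_propeller: D = 2.312 m, P = 3.039 m (p = P/D = 1.314446); state ← (V=0, rpm=0)
set_airspeed(45.6): V ← 45.6 m/s
set_airspeed(86.07): V ← 86.07 m/s
throttle_to(8729): rpm ← 8729
set_airspeed(54.23): V ← 54.23 m/s
final state: V = 54.23 m/s, rpm = 8729 → n = rpm/60 = 145.483333 rev/s
J = V / (n·D) = 54.23 / (145.483333 × 2.312) = 0.161227
regime bands: climb J<0.6572 | cruise [0.6572, 1.3144) | windmill J≥1.3144
J = 0.1612 → climb

J = 0.1612, regime = climb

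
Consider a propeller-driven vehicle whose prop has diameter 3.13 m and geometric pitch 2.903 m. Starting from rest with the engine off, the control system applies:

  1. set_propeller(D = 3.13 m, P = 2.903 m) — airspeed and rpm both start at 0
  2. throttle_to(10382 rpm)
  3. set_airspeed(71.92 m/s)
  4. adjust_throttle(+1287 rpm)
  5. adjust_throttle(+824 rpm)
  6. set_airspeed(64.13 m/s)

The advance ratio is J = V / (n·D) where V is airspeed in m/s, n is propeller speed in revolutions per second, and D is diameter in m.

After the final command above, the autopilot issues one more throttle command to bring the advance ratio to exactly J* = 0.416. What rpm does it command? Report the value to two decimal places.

rpm = 2955.12

set_propeller: D = 3.13 m, P = 2.903 m (p = P/D = 0.927476); state ← (V=0, rpm=0)
throttle_to(10382): rpm ← 10382
set_airspeed(71.92): V ← 71.92 m/s
adjust_throttle(+1287): rpm ← 10382 +1287 = 11669
adjust_throttle(+824): rpm ← 11669 +824 = 12493
set_airspeed(64.13): V ← 64.13 m/s
final state: V = 64.13 m/s, rpm = 12493 → n = rpm/60 = 208.216667 rev/s
target J* = 0.416; solve J* = V/(n·D) for n: n = V/(J*·D) = 64.13/(0.416 × 3.13) = 49.251966 rev/s
rpm = 60·n = 2955.117965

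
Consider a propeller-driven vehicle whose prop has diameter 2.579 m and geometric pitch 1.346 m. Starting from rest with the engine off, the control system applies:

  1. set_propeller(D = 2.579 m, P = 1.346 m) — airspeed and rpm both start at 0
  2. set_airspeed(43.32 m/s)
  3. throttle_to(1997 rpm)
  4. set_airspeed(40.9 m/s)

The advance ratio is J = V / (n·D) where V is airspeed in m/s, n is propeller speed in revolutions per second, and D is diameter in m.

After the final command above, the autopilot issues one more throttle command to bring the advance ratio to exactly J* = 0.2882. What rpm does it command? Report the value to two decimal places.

set_propeller: D = 2.579 m, P = 1.346 m (p = P/D = 0.521908); state ← (V=0, rpm=0)
set_airspeed(43.32): V ← 43.32 m/s
throttle_to(1997): rpm ← 1997
set_airspeed(40.9): V ← 40.9 m/s
final state: V = 40.9 m/s, rpm = 1997 → n = rpm/60 = 33.283333 rev/s
target J* = 0.2882; solve J* = V/(n·D) for n: n = V/(J*·D) = 40.9/(0.2882 × 2.579) = 55.027273 rev/s
rpm = 60·n = 3301.636368

rpm = 3301.64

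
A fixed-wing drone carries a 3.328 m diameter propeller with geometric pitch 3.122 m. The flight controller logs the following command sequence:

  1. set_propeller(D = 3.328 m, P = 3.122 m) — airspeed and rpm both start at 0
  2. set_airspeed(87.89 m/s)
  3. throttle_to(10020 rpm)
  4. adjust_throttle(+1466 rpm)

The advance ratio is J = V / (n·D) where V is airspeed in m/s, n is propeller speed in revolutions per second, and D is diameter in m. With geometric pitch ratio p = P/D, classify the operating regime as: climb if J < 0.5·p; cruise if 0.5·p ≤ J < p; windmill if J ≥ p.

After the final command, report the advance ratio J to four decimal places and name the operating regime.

set_propeller: D = 3.328 m, P = 3.122 m (p = P/D = 0.938101); state ← (V=0, rpm=0)
set_airspeed(87.89): V ← 87.89 m/s
throttle_to(10020): rpm ← 10020
adjust_throttle(+1466): rpm ← 10020 +1466 = 11486
final state: V = 87.89 m/s, rpm = 11486 → n = rpm/60 = 191.433333 rev/s
J = V / (n·D) = 87.89 / (191.433333 × 3.328) = 0.137955
regime bands: climb J<0.4691 | cruise [0.4691, 0.9381) | windmill J≥0.9381
J = 0.1380 → climb

J = 0.1380, regime = climb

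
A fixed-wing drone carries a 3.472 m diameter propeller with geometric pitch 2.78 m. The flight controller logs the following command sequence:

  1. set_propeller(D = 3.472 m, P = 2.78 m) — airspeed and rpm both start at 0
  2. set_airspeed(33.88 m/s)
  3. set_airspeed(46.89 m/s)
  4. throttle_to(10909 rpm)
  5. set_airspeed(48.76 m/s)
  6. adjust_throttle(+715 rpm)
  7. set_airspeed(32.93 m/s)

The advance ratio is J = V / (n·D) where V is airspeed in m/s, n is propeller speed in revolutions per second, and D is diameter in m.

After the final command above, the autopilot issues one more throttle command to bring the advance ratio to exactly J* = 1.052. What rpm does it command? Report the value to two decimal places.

rpm = 540.94

set_propeller: D = 3.472 m, P = 2.78 m (p = P/D = 0.800691); state ← (V=0, rpm=0)
set_airspeed(33.88): V ← 33.88 m/s
set_airspeed(46.89): V ← 46.89 m/s
throttle_to(10909): rpm ← 10909
set_airspeed(48.76): V ← 48.76 m/s
adjust_throttle(+715): rpm ← 10909 +715 = 11624
set_airspeed(32.93): V ← 32.93 m/s
final state: V = 32.93 m/s, rpm = 11624 → n = rpm/60 = 193.733333 rev/s
target J* = 1.052; solve J* = V/(n·D) for n: n = V/(J*·D) = 32.93/(1.052 × 3.472) = 9.015634 rev/s
rpm = 60·n = 540.938042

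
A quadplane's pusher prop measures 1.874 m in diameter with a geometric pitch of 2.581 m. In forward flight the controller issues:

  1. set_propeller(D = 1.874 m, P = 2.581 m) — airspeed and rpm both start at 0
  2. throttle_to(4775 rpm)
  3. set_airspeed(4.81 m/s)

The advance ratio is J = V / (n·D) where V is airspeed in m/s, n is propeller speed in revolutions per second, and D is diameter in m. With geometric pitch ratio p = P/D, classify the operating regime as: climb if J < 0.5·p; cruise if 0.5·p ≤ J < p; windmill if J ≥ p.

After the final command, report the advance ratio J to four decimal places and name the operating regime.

set_propeller: D = 1.874 m, P = 2.581 m (p = P/D = 1.377268); state ← (V=0, rpm=0)
throttle_to(4775): rpm ← 4775
set_airspeed(4.81): V ← 4.81 m/s
final state: V = 4.81 m/s, rpm = 4775 → n = rpm/60 = 79.583333 rev/s
J = V / (n·D) = 4.81 / (79.583333 × 1.874) = 0.032252
regime bands: climb J<0.6886 | cruise [0.6886, 1.3773) | windmill J≥1.3773
J = 0.0323 → climb

J = 0.0323, regime = climb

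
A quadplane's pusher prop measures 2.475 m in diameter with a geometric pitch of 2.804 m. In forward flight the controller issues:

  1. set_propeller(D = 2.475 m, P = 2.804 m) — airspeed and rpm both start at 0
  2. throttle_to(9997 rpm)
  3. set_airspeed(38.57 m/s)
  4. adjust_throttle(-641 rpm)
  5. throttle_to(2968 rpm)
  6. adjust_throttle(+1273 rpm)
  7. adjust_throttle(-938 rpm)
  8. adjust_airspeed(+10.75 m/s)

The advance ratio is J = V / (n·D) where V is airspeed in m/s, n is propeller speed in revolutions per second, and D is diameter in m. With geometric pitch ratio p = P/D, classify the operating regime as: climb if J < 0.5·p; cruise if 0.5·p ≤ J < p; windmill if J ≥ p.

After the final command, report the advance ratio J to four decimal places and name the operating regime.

set_propeller: D = 2.475 m, P = 2.804 m (p = P/D = 1.132929); state ← (V=0, rpm=0)
throttle_to(9997): rpm ← 9997
set_airspeed(38.57): V ← 38.57 m/s
adjust_throttle(-641): rpm ← 9997 -641 = 9356
throttle_to(2968): rpm ← 2968
adjust_throttle(+1273): rpm ← 2968 +1273 = 4241
adjust_throttle(-938): rpm ← 4241 -938 = 3303
adjust_airspeed(+10.75): V ← 38.57 +10.75 = 49.32 m/s
final state: V = 49.32 m/s, rpm = 3303 → n = rpm/60 = 55.050000 rev/s
J = V / (n·D) = 49.32 / (55.050000 × 2.475) = 0.361985
regime bands: climb J<0.5665 | cruise [0.5665, 1.1329) | windmill J≥1.1329
J = 0.3620 → climb

J = 0.3620, regime = climb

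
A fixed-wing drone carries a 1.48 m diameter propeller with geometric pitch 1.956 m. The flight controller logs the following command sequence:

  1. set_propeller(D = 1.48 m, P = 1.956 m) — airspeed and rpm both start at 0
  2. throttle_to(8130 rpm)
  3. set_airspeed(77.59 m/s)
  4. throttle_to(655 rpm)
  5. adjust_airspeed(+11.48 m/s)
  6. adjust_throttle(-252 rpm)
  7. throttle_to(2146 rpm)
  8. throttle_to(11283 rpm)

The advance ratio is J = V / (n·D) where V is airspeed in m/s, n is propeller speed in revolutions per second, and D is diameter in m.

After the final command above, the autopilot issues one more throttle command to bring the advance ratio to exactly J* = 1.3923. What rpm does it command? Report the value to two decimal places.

rpm = 2593.51

set_propeller: D = 1.48 m, P = 1.956 m (p = P/D = 1.321622); state ← (V=0, rpm=0)
throttle_to(8130): rpm ← 8130
set_airspeed(77.59): V ← 77.59 m/s
throttle_to(655): rpm ← 655
adjust_airspeed(+11.48): V ← 77.59 +11.48 = 89.07 m/s
adjust_throttle(-252): rpm ← 655 -252 = 403
throttle_to(2146): rpm ← 2146
throttle_to(11283): rpm ← 11283
final state: V = 89.07 m/s, rpm = 11283 → n = rpm/60 = 188.050000 rev/s
target J* = 1.3923; solve J* = V/(n·D) for n: n = V/(J*·D) = 89.07/(1.3923 × 1.48) = 43.225190 rev/s
rpm = 60·n = 2593.511417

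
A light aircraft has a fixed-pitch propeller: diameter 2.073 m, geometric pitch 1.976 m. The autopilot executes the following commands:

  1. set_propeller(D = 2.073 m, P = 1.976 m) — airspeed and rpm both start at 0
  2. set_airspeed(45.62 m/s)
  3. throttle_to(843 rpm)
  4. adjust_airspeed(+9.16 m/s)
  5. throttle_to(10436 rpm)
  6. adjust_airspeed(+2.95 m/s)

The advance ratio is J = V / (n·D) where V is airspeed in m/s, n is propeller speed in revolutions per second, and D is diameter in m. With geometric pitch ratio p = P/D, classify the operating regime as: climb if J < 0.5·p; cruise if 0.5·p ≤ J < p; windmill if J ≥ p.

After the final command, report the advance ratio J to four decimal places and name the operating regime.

J = 0.1601, regime = climb

set_propeller: D = 2.073 m, P = 1.976 m (p = P/D = 0.953208); state ← (V=0, rpm=0)
set_airspeed(45.62): V ← 45.62 m/s
throttle_to(843): rpm ← 843
adjust_airspeed(+9.16): V ← 45.62 +9.16 = 54.78 m/s
throttle_to(10436): rpm ← 10436
adjust_airspeed(+2.95): V ← 54.78 +2.95 = 57.73 m/s
final state: V = 57.73 m/s, rpm = 10436 → n = rpm/60 = 173.933333 rev/s
J = V / (n·D) = 57.73 / (173.933333 × 2.073) = 0.160110
regime bands: climb J<0.4766 | cruise [0.4766, 0.9532) | windmill J≥0.9532
J = 0.1601 → climb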